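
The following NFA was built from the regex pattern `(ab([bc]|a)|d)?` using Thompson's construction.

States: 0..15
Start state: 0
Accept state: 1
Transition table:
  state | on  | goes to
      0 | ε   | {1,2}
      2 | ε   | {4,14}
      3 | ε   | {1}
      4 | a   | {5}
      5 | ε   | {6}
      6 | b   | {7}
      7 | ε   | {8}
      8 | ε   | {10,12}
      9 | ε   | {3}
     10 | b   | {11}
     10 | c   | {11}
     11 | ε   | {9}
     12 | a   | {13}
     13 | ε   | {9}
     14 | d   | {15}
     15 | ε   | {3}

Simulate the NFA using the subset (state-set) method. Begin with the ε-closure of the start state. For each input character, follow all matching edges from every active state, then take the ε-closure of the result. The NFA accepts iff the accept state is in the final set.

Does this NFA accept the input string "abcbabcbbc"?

Answer: REJECT

Steps:
initial (ε-close {0}): {0,1,2,4,14}
'a' @ 1: {5,6}
'b' @ 2: {7,8,10,12}
'c' @ 3: {1,3,9,11}  ✓accept
'b' @ 4: {}  — state set empty
rest 'abcbbc' ignored (set empty)
after full input: {}  (accept=1 not in)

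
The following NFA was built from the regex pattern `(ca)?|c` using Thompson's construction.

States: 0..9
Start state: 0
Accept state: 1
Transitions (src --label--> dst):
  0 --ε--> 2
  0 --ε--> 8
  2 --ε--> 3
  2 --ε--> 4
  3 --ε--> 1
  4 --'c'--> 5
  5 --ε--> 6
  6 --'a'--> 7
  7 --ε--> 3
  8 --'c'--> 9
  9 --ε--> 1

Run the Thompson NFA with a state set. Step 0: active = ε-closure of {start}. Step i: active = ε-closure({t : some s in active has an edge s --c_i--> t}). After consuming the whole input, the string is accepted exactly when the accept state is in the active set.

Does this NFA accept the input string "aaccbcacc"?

Answer: REJECT

Trace:
initial (ε-close {0}): {0,1,2,3,4,8}
'a' @ 1: {}  — state set empty
rest 'accbcacc' ignored (set empty)
after full input: {}  (accept=1 not in)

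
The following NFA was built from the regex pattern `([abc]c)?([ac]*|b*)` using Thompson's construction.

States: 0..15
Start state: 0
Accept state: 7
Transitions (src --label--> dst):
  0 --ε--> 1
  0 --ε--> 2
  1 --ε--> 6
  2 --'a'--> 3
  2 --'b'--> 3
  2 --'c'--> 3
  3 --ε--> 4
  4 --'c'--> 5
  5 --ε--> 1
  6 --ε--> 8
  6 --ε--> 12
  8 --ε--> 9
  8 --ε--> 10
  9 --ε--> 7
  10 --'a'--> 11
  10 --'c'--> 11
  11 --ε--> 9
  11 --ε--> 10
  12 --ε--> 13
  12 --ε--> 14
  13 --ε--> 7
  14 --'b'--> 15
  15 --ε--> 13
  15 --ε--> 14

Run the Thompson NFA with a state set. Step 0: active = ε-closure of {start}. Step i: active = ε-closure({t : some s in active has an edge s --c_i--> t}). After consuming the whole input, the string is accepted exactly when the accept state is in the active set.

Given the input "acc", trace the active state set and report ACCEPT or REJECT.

Answer: ACCEPT

Steps:
S₀ = ε-closure({0}) = {0,1,2,6,7,8,9,10,12,13,14}
'a' @ 1: {3,4,7,9,10,11}  (accept∈set)
'c' @ 2: {1,5,6,7,8,9,10,11,12,13,14}  (accept∈set)
'c' @ 3: {7,9,10,11}  (accept∈set)
after full input: {7,9,10,11}  (accept=7 in)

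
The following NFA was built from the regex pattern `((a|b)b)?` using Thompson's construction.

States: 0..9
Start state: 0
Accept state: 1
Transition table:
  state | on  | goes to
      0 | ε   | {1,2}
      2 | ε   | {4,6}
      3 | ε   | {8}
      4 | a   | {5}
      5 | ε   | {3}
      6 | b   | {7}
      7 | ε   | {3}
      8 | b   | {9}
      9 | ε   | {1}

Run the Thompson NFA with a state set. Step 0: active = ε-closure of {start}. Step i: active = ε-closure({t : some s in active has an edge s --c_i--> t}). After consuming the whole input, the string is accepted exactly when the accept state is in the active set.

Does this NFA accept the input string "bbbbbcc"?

Answer: REJECT

Steps:
initial (ε-close {0}): {0,1,2,4,6}
'b' @ 1: {3,7,8}
'b' @ 2: {1,9}  (accept∈set)
'b' @ 3: {}  — no active states
rest 'bbcc' ignored (set empty)
after full input: {}  (accept=1 not in)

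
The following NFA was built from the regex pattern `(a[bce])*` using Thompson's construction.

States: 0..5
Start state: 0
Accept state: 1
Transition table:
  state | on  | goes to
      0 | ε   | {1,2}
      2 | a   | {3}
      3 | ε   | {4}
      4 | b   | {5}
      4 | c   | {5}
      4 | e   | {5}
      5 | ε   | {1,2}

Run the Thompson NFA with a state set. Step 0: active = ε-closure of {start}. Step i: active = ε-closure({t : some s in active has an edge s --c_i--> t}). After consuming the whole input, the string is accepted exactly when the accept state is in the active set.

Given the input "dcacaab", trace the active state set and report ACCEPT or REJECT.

S₀ = ε-closure({0}) = {0,1,2}
'd' @ 1: {}  — state set empty
rest 'cacaab' ignored (set empty)
after full input: {}  (accept=1 not in)

Answer: REJECT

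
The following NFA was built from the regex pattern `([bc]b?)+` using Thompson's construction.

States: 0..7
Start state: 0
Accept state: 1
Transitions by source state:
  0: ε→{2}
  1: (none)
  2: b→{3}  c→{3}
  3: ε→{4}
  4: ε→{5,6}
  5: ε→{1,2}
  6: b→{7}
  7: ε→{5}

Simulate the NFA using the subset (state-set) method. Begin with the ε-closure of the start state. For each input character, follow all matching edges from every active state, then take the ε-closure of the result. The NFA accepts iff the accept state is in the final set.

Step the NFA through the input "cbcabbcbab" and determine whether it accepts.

Answer: REJECT

Derivation:
S₀ = ε-closure({0}) = {0,2}
'c' @ 1: {1,2,3,4,5,6}  (accept∈set)
'b' @ 2: {1,2,3,4,5,6,7}  (accept∈set)
'c' @ 3: {1,2,3,4,5,6}  (accept∈set)
'a' @ 4: {}  — state set empty
rest 'bbcbab' ignored (set empty)
final: {}; accept 1 not in set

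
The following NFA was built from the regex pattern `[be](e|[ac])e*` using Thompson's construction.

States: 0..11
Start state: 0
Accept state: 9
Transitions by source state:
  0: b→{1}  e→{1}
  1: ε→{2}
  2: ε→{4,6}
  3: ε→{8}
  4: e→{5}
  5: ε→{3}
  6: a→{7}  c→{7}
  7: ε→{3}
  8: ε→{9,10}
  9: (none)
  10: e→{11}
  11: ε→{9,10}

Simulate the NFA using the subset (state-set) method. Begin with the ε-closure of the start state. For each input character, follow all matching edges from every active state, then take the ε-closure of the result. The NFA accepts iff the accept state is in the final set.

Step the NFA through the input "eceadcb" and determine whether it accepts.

Answer: REJECT

Trace:
initial (ε-close {0}): {0}
'e' @ 1: {1,2,4,6}
'c' @ 2: {3,7,8,9,10}  ✓accept
'e' @ 3: {9,10,11}  ✓accept
'a' @ 4: {}  — state set empty
rest 'dcb' ignored (set empty)
final: {}; accept 9 not in set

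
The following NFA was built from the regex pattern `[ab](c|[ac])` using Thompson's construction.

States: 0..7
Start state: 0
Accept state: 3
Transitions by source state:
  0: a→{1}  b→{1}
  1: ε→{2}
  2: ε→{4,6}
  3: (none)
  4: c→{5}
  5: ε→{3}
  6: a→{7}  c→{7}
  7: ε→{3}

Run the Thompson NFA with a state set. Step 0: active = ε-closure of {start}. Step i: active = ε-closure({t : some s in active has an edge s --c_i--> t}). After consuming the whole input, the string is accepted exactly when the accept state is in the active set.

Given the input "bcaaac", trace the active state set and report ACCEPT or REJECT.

Answer: REJECT

Trace:
S₀ = ε-closure({0}) = {0}
'b' @ 1: {1,2,4,6}
'c' @ 2: {3,5,7}  [accepting]
'a' @ 3: {}  — state set empty
rest 'aac' ignored (set empty)
final: {}; accept 3 not in set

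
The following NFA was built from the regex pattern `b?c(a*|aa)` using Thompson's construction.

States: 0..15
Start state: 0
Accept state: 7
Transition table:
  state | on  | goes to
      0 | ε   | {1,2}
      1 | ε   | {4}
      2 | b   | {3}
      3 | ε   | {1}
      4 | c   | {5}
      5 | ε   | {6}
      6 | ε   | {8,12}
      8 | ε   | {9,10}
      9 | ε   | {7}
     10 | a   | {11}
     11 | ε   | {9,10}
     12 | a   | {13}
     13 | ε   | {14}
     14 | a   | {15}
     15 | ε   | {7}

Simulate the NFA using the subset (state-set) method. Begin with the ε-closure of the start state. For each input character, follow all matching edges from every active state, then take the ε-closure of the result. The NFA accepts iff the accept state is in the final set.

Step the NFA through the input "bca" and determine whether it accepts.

Answer: ACCEPT

Derivation:
start: ε-closure({0}) = {0,1,2,4}
'b' @ 1: {1,3,4}
'c' @ 2: {5,6,7,8,9,10,12}  (accept∈set)
'a' @ 3: {7,9,10,11,13,14}  (accept∈set)
final: {7,9,10,11,13,14}; accept 7 in set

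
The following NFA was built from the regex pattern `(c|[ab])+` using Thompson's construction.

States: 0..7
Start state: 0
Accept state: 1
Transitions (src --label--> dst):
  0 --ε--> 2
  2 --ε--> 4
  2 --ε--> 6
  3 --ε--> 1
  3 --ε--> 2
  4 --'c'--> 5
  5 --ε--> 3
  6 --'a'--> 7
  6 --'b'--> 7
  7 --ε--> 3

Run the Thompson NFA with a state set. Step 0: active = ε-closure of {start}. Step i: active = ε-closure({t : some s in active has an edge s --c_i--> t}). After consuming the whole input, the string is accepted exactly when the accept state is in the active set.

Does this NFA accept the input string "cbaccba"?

Answer: ACCEPT

Steps:
start: ε-closure({0}) = {0,2,4,6}
'c' @ 1: {1,2,3,4,5,6}  ✓accept
'b' @ 2: {1,2,3,4,6,7}  ✓accept
'a' @ 3: {1,2,3,4,6,7}  ✓accept
'c' @ 4: {1,2,3,4,5,6}  ✓accept
'c' @ 5: {1,2,3,4,5,6}  ✓accept
'b' @ 6: {1,2,3,4,6,7}  ✓accept
'a' @ 7: {1,2,3,4,6,7}  ✓accept
end set {1,2,3,4,6,7} — state 1 in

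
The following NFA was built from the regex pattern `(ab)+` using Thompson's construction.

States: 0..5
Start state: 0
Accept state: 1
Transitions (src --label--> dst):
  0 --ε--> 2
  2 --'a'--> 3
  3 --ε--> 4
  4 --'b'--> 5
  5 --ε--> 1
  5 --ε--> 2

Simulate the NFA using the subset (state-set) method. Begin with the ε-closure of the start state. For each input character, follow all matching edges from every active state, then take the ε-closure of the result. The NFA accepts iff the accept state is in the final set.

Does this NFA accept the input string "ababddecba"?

Answer: REJECT

Steps:
S₀ = ε-closure({0}) = {0,2}
'a' @ 1: {3,4}
'b' @ 2: {1,2,5}  [accepting]
'a' @ 3: {3,4}
'b' @ 4: {1,2,5}  [accepting]
'd' @ 5: {}  — no active states
rest 'decba' ignored (set empty)
after full input: {}  (accept=1 not in)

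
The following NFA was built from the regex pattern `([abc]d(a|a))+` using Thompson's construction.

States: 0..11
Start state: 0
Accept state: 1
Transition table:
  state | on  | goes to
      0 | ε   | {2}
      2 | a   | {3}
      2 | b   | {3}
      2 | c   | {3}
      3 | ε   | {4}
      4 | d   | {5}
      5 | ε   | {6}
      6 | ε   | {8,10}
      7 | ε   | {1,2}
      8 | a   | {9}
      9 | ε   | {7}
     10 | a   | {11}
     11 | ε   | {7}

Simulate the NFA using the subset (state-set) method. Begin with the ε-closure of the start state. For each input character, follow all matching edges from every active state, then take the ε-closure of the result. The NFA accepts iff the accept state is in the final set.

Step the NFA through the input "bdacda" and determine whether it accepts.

Answer: ACCEPT

Derivation:
initial (ε-close {0}): {0,2}
'b' @ 1: {3,4}
'd' @ 2: {5,6,8,10}
'a' @ 3: {1,2,7,9,11}  [accepting]
'c' @ 4: {3,4}
'd' @ 5: {5,6,8,10}
'a' @ 6: {1,2,7,9,11}  [accepting]
end set {1,2,7,9,11} — state 1 in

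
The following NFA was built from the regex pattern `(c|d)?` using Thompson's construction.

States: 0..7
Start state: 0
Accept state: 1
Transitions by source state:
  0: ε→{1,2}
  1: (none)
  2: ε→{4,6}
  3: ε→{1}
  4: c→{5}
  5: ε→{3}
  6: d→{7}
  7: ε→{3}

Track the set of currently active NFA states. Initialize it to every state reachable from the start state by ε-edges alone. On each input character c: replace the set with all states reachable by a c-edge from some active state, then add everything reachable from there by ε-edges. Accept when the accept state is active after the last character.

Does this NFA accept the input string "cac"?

Answer: REJECT

Steps:
initial (ε-close {0}): {0,1,2,4,6}
'c' @ 1: {1,3,5}  ✓accept
'a' @ 2: {}  — state set empty
rest 'c' ignored (set empty)
end set {} — state 1 not in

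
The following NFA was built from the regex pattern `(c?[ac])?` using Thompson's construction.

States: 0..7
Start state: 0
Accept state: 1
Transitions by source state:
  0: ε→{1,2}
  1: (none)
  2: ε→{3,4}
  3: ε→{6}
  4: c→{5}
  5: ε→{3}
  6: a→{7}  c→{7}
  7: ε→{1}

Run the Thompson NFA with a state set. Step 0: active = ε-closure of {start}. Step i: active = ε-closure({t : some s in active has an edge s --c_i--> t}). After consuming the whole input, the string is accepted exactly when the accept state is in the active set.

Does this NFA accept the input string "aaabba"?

Answer: REJECT

Trace:
initial (ε-close {0}): {0,1,2,3,4,6}
'a' @ 1: {1,7}  ✓accept
'a' @ 2: {}  — dead — no transitions
rest 'abba' ignored (set empty)
final: {}; accept 1 not in set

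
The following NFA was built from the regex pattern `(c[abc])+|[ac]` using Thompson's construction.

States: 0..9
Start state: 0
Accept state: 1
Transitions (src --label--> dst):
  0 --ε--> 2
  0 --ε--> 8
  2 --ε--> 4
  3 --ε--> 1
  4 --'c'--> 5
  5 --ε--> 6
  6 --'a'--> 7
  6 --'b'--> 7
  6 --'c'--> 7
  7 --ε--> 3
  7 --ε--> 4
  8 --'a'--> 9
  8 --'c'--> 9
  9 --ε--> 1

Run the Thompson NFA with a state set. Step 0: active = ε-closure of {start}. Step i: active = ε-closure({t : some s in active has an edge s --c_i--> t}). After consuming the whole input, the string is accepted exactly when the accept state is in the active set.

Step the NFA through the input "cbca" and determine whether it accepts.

Answer: ACCEPT

Trace:
S₀ = ε-closure({0}) = {0,2,4,8}
'c' @ 1: {1,5,6,9}  ✓accept
'b' @ 2: {1,3,4,7}  ✓accept
'c' @ 3: {5,6}
'a' @ 4: {1,3,4,7}  ✓accept
after full input: {1,3,4,7}  (accept=1 in)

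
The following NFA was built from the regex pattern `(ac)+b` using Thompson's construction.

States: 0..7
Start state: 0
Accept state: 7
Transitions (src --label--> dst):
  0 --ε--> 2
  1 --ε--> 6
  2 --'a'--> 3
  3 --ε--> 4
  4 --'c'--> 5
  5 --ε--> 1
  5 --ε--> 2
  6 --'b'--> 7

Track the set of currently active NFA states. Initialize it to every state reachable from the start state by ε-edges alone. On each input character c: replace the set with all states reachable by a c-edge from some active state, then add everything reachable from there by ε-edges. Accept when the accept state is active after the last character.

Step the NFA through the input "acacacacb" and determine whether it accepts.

Answer: ACCEPT

Derivation:
S₀ = ε-closure({0}) = {0,2}
'a' @ 1: {3,4}
'c' @ 2: {1,2,5,6}
'a' @ 3: {3,4}
'c' @ 4: {1,2,5,6}
'a' @ 5: {3,4}
'c' @ 6: {1,2,5,6}
'a' @ 7: {3,4}
'c' @ 8: {1,2,5,6}
'b' @ 9: {7}  ✓accept
after full input: {7}  (accept=7 in)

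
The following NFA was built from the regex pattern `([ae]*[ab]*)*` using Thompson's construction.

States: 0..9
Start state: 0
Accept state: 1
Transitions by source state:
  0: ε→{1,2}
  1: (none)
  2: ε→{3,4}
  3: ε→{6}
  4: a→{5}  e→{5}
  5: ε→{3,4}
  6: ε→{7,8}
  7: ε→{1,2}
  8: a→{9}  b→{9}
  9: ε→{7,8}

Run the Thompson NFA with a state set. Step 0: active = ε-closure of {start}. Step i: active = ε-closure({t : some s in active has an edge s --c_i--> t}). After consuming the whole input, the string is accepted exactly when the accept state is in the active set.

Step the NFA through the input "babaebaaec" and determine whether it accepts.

Answer: REJECT

Trace:
initial (ε-close {0}): {0,1,2,3,4,6,7,8}
'b' @ 1: {1,2,3,4,6,7,8,9}  (accept∈set)
'a' @ 2: {1,2,3,4,5,6,7,8,9}  (accept∈set)
'b' @ 3: {1,2,3,4,6,7,8,9}  (accept∈set)
'a' @ 4: {1,2,3,4,5,6,7,8,9}  (accept∈set)
'e' @ 5: {1,2,3,4,5,6,7,8}  (accept∈set)
'b' @ 6: {1,2,3,4,6,7,8,9}  (accept∈set)
'a' @ 7: {1,2,3,4,5,6,7,8,9}  (accept∈set)
'a' @ 8: {1,2,3,4,5,6,7,8,9}  (accept∈set)
'e' @ 9: {1,2,3,4,5,6,7,8}  (accept∈set)
'c' @ 10: {}  — state set empty
after full input: {}  (accept=1 not in)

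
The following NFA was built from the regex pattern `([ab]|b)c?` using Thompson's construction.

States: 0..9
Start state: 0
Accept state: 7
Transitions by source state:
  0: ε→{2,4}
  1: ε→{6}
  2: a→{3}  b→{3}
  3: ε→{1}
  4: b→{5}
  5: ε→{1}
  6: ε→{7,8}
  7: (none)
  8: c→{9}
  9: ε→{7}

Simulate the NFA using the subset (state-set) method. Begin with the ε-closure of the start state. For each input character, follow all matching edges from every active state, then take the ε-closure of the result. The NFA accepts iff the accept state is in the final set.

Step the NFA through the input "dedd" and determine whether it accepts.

S₀ = ε-closure({0}) = {0,2,4}
'd' @ 1: {}  — dead — no transitions
rest 'edd' ignored (set empty)
end set {} — state 7 not in

Answer: REJECT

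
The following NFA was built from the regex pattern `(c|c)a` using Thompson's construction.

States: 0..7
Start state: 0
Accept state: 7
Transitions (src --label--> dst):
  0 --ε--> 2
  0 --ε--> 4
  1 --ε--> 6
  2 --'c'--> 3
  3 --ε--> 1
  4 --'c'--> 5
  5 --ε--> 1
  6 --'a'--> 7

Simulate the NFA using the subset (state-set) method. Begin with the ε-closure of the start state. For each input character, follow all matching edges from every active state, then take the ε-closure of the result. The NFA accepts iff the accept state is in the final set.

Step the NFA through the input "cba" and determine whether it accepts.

initial (ε-close {0}): {0,2,4}
'c' @ 1: {1,3,5,6}
'b' @ 2: {}  — state set empty
rest 'a' ignored (set empty)
end set {} — state 7 not in

Answer: REJECT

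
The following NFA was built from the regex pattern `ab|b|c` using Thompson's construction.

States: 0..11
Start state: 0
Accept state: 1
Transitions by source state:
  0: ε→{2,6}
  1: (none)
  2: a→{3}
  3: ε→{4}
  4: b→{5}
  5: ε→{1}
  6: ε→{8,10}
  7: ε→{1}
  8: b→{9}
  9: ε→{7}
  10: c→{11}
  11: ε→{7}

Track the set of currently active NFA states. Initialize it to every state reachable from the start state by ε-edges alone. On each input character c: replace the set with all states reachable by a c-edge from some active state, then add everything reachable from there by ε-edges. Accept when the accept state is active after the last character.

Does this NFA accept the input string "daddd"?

S₀ = ε-closure({0}) = {0,2,6,8,10}
'd' @ 1: {}  — dead — no transitions
rest 'addd' ignored (set empty)
end set {} — state 1 not in

Answer: REJECT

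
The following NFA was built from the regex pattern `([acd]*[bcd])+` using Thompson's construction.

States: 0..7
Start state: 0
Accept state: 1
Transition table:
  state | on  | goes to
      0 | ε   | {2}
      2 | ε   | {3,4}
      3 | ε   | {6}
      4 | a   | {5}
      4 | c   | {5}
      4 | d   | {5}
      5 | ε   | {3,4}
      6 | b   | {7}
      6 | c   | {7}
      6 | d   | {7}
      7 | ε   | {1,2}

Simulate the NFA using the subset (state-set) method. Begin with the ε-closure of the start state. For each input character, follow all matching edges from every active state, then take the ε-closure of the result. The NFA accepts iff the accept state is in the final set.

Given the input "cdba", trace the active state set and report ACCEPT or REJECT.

Answer: REJECT

Derivation:
start: ε-closure({0}) = {0,2,3,4,6}
'c' @ 1: {1,2,3,4,5,6,7}  (accept∈set)
'd' @ 2: {1,2,3,4,5,6,7}  (accept∈set)
'b' @ 3: {1,2,3,4,6,7}  (accept∈set)
'a' @ 4: {3,4,5,6}
after full input: {3,4,5,6}  (accept=1 not in)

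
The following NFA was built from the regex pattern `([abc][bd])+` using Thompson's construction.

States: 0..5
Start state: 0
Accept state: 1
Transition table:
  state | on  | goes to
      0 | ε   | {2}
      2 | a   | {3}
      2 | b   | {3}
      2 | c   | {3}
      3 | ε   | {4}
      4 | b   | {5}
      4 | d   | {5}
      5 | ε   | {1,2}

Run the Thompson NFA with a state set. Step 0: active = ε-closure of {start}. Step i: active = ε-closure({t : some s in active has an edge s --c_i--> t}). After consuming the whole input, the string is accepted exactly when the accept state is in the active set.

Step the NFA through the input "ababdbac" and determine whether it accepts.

Answer: REJECT

Derivation:
start: ε-closure({0}) = {0,2}
'a' @ 1: {3,4}
'b' @ 2: {1,2,5}  (accept∈set)
'a' @ 3: {3,4}
'b' @ 4: {1,2,5}  (accept∈set)
'd' @ 5: {}  — dead — no transitions
rest 'bac' ignored (set empty)
final: {}; accept 1 not in set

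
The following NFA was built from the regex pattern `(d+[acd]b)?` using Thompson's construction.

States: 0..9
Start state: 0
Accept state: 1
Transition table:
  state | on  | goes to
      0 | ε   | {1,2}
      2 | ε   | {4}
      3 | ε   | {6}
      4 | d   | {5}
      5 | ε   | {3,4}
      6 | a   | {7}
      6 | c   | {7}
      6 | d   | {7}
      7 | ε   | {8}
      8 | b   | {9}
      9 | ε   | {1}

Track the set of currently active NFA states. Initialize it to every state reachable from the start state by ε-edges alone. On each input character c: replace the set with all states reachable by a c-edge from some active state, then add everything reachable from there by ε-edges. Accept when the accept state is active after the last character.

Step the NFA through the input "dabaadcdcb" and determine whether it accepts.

start: ε-closure({0}) = {0,1,2,4}
'd' @ 1: {3,4,5,6}
'a' @ 2: {7,8}
'b' @ 3: {1,9}  ✓accept
'a' @ 4: {}  — no active states
rest 'adcdcb' ignored (set empty)
end set {} — state 1 not in

Answer: REJECT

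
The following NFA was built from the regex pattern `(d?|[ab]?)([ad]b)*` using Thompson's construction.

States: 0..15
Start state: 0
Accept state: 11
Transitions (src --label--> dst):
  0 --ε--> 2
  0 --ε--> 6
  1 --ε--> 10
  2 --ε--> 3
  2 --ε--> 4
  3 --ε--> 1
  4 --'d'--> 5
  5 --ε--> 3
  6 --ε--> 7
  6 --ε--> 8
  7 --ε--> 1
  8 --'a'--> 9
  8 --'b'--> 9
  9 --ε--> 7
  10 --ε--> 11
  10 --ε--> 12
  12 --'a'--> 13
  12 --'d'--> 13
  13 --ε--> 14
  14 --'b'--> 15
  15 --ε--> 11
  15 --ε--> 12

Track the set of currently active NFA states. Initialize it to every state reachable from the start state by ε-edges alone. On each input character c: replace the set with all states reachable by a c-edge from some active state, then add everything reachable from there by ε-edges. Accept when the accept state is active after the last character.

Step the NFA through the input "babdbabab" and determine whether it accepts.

Answer: ACCEPT

Steps:
start: ε-closure({0}) = {0,1,2,3,4,6,7,8,10,11,12}
'b' @ 1: {1,7,9,10,11,12}  ✓accept
'a' @ 2: {13,14}
'b' @ 3: {11,12,15}  ✓accept
'd' @ 4: {13,14}
'b' @ 5: {11,12,15}  ✓accept
'a' @ 6: {13,14}
'b' @ 7: {11,12,15}  ✓accept
'a' @ 8: {13,14}
'b' @ 9: {11,12,15}  ✓accept
end set {11,12,15} — state 11 in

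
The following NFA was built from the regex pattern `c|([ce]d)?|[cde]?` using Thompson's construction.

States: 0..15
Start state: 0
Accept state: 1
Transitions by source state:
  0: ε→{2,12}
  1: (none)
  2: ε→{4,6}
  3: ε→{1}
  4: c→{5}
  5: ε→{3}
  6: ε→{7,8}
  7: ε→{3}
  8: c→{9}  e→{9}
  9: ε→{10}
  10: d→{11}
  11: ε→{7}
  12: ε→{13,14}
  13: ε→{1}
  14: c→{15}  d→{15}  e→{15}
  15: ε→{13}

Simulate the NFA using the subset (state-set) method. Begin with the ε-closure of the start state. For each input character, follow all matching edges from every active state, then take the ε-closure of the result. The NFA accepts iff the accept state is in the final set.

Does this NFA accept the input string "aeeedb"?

S₀ = ε-closure({0}) = {0,1,2,3,4,6,7,8,12,13,14}
'a' @ 1: {}  — no active states
rest 'eeedb' ignored (set empty)
final: {}; accept 1 not in set

Answer: REJECT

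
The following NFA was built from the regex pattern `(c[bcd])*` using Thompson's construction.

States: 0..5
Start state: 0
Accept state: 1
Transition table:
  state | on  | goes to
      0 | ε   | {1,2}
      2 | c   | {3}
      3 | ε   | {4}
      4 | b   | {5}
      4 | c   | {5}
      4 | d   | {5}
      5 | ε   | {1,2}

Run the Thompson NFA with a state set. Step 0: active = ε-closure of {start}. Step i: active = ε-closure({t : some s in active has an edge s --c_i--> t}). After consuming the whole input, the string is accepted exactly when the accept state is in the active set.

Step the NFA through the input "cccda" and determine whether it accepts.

start: ε-closure({0}) = {0,1,2}
'c' @ 1: {3,4}
'c' @ 2: {1,2,5}  (accept∈set)
'c' @ 3: {3,4}
'd' @ 4: {1,2,5}  (accept∈set)
'a' @ 5: {}  — no active states
after full input: {}  (accept=1 not in)

Answer: REJECT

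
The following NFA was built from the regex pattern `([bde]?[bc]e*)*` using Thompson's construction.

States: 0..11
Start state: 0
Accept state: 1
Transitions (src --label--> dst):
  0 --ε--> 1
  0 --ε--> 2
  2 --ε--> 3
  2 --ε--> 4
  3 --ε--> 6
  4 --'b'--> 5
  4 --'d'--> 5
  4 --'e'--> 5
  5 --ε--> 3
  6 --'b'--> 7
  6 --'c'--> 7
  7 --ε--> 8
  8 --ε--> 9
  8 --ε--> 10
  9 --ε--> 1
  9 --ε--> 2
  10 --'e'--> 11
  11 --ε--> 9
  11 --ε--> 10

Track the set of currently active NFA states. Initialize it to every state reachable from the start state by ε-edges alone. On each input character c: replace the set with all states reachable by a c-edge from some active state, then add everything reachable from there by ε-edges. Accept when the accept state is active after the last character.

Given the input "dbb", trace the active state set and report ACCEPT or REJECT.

start: ε-closure({0}) = {0,1,2,3,4,6}
'd' @ 1: {3,5,6}
'b' @ 2: {1,2,3,4,6,7,8,9,10}  [accepting]
'b' @ 3: {1,2,3,4,5,6,7,8,9,10}  [accepting]
after full input: {1,2,3,4,5,6,7,8,9,10}  (accept=1 in)

Answer: ACCEPT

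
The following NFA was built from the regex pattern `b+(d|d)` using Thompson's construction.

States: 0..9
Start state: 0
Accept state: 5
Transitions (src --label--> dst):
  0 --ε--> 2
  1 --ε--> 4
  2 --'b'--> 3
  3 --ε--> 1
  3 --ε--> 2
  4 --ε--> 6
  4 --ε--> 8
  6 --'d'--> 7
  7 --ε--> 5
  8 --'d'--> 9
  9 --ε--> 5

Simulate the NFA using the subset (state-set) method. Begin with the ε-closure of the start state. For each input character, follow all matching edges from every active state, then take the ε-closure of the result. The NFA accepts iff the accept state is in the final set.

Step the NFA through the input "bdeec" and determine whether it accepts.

Answer: REJECT

Derivation:
S₀ = ε-closure({0}) = {0,2}
'b' @ 1: {1,2,3,4,6,8}
'd' @ 2: {5,7,9}  ✓accept
'e' @ 3: {}  — dead — no transitions
rest 'ec' ignored (set empty)
end set {} — state 5 not in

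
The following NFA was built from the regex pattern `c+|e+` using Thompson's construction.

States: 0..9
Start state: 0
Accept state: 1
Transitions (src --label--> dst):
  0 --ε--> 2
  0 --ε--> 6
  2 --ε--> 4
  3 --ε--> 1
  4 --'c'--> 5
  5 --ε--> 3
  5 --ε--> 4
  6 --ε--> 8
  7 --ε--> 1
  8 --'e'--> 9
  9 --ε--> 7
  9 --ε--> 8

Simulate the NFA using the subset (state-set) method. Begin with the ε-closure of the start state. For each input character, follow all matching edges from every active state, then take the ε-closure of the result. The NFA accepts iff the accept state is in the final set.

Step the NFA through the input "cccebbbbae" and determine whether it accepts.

initial (ε-close {0}): {0,2,4,6,8}
'c' @ 1: {1,3,4,5}  [accepting]
'c' @ 2: {1,3,4,5}  [accepting]
'c' @ 3: {1,3,4,5}  [accepting]
'e' @ 4: {}  — state set empty
rest 'bbbbae' ignored (set empty)
after full input: {}  (accept=1 not in)

Answer: REJECT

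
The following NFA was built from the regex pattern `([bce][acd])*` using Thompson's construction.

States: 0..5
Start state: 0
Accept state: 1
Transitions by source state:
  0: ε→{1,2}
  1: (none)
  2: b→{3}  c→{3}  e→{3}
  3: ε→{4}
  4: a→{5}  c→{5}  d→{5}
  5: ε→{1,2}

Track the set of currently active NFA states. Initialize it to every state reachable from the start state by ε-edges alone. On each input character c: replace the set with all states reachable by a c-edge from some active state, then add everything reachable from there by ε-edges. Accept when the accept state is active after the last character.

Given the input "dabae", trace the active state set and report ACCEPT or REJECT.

Answer: REJECT

Derivation:
S₀ = ε-closure({0}) = {0,1,2}
'd' @ 1: {}  — dead — no transitions
rest 'abae' ignored (set empty)
after full input: {}  (accept=1 not in)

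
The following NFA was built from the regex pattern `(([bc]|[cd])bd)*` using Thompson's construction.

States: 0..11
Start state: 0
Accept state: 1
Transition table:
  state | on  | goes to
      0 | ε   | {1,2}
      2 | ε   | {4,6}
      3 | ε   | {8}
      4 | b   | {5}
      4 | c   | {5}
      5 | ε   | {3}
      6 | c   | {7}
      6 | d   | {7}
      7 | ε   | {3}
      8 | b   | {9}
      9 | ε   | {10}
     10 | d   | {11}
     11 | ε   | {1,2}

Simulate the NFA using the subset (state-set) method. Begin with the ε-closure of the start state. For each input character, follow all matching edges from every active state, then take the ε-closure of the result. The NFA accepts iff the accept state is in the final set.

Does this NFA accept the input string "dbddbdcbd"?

S₀ = ε-closure({0}) = {0,1,2,4,6}
'd' @ 1: {3,7,8}
'b' @ 2: {9,10}
'd' @ 3: {1,2,4,6,11}  ✓accept
'd' @ 4: {3,7,8}
'b' @ 5: {9,10}
'd' @ 6: {1,2,4,6,11}  ✓accept
'c' @ 7: {3,5,7,8}
'b' @ 8: {9,10}
'd' @ 9: {1,2,4,6,11}  ✓accept
end set {1,2,4,6,11} — state 1 in

Answer: ACCEPT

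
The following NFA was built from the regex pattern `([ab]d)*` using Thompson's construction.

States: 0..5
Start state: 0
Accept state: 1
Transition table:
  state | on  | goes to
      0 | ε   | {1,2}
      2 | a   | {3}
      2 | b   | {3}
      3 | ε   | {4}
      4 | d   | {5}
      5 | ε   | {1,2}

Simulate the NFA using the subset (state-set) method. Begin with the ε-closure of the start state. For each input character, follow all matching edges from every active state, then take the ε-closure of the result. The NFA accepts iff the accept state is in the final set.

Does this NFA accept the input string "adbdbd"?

Answer: ACCEPT

Trace:
initial (ε-close {0}): {0,1,2}
'a' @ 1: {3,4}
'd' @ 2: {1,2,5}  (accept∈set)
'b' @ 3: {3,4}
'd' @ 4: {1,2,5}  (accept∈set)
'b' @ 5: {3,4}
'd' @ 6: {1,2,5}  (accept∈set)
end set {1,2,5} — state 1 in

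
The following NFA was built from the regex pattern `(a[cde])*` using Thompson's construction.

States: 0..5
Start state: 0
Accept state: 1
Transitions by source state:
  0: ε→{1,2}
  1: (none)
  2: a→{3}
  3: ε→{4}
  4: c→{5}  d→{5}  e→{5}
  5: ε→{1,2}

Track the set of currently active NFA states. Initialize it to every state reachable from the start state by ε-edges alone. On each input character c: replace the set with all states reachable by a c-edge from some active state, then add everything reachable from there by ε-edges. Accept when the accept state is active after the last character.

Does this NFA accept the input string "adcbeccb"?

S₀ = ε-closure({0}) = {0,1,2}
'a' @ 1: {3,4}
'd' @ 2: {1,2,5}  (accept∈set)
'c' @ 3: {}  — state set empty
rest 'beccb' ignored (set empty)
final: {}; accept 1 not in set

Answer: REJECT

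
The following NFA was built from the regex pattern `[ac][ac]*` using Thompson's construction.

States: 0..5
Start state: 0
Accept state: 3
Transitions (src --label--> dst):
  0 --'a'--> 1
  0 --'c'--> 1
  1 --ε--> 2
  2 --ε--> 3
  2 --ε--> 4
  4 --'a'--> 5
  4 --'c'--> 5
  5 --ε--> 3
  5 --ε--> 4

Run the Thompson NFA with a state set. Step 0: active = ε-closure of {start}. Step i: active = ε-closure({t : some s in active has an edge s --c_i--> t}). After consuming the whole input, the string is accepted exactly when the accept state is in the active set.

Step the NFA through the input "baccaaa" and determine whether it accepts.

Answer: REJECT

Trace:
start: ε-closure({0}) = {0}
'b' @ 1: {}  — state set empty
rest 'accaaa' ignored (set empty)
after full input: {}  (accept=3 not in)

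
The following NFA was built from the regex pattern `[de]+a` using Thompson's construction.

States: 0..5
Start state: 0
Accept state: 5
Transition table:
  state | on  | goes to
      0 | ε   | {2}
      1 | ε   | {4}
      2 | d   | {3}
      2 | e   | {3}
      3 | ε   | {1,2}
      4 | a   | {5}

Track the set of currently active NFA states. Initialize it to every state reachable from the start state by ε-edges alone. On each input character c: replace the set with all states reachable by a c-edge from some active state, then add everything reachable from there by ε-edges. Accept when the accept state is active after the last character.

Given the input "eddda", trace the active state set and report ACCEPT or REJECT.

Answer: ACCEPT

Derivation:
start: ε-closure({0}) = {0,2}
'e' @ 1: {1,2,3,4}
'd' @ 2: {1,2,3,4}
'd' @ 3: {1,2,3,4}
'd' @ 4: {1,2,3,4}
'a' @ 5: {5}  ✓accept
end set {5} — state 5 in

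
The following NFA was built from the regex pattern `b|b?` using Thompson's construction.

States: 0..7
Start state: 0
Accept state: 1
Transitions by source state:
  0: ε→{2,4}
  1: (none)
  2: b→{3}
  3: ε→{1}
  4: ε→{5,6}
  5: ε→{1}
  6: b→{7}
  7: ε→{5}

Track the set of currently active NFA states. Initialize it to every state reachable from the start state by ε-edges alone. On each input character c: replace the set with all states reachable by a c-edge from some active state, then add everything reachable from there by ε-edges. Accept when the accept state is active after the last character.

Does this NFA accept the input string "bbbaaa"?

S₀ = ε-closure({0}) = {0,1,2,4,5,6}
'b' @ 1: {1,3,5,7}  (accept∈set)
'b' @ 2: {}  — state set empty
rest 'baaa' ignored (set empty)
end set {} — state 1 not in

Answer: REJECT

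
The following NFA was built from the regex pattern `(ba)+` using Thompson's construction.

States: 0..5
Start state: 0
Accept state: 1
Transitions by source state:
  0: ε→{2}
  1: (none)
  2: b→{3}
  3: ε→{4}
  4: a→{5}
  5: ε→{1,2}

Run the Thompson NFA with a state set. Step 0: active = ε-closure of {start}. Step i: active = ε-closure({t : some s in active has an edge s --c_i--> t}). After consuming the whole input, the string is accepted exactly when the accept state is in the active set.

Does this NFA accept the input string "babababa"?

Answer: ACCEPT

Steps:
S₀ = ε-closure({0}) = {0,2}
'b' @ 1: {3,4}
'a' @ 2: {1,2,5}  ✓accept
'b' @ 3: {3,4}
'a' @ 4: {1,2,5}  ✓accept
'b' @ 5: {3,4}
'a' @ 6: {1,2,5}  ✓accept
'b' @ 7: {3,4}
'a' @ 8: {1,2,5}  ✓accept
after full input: {1,2,5}  (accept=1 in)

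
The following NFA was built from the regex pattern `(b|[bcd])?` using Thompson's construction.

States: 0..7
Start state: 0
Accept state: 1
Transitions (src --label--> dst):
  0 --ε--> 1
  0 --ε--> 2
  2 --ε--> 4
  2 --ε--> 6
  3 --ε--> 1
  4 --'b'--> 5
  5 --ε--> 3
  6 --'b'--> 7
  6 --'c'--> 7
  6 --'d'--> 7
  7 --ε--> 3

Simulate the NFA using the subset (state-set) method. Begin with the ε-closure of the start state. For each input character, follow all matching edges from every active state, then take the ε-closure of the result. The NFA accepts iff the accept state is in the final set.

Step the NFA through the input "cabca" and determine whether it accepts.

start: ε-closure({0}) = {0,1,2,4,6}
'c' @ 1: {1,3,7}  [accepting]
'a' @ 2: {}  — no active states
rest 'bca' ignored (set empty)
after full input: {}  (accept=1 not in)

Answer: REJECT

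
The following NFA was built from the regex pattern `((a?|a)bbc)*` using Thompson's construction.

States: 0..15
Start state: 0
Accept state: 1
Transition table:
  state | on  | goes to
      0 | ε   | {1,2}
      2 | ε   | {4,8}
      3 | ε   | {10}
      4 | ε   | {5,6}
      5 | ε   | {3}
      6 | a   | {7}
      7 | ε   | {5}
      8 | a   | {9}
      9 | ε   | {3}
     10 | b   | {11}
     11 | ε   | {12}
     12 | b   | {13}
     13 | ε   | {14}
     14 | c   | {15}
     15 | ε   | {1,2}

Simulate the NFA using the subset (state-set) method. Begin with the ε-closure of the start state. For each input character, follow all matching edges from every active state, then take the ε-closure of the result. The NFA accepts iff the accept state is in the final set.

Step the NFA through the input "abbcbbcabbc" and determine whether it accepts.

Answer: ACCEPT

Derivation:
initial (ε-close {0}): {0,1,2,3,4,5,6,8,10}
'a' @ 1: {3,5,7,9,10}
'b' @ 2: {11,12}
'b' @ 3: {13,14}
'c' @ 4: {1,2,3,4,5,6,8,10,15}  [accepting]
'b' @ 5: {11,12}
'b' @ 6: {13,14}
'c' @ 7: {1,2,3,4,5,6,8,10,15}  [accepting]
'a' @ 8: {3,5,7,9,10}
'b' @ 9: {11,12}
'b' @ 10: {13,14}
'c' @ 11: {1,2,3,4,5,6,8,10,15}  [accepting]
after full input: {1,2,3,4,5,6,8,10,15}  (accept=1 in)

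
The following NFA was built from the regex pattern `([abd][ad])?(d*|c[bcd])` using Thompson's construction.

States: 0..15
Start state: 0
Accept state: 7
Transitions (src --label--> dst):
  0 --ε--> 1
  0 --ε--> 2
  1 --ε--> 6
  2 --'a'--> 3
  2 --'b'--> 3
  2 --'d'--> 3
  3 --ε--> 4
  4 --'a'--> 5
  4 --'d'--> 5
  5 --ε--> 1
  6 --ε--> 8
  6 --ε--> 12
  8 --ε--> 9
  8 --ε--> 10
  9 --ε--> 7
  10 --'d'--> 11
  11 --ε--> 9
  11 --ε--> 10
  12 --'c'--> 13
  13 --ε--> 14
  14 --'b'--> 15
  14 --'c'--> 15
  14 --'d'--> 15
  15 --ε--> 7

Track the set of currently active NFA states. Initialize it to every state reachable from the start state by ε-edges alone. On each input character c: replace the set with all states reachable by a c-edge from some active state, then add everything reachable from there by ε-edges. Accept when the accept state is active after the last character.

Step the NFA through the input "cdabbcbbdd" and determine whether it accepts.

S₀ = ε-closure({0}) = {0,1,2,6,7,8,9,10,12}
'c' @ 1: {13,14}
'd' @ 2: {7,15}  ✓accept
'a' @ 3: {}  — state set empty
rest 'bbcbbdd' ignored (set empty)
after full input: {}  (accept=7 not in)

Answer: REJECT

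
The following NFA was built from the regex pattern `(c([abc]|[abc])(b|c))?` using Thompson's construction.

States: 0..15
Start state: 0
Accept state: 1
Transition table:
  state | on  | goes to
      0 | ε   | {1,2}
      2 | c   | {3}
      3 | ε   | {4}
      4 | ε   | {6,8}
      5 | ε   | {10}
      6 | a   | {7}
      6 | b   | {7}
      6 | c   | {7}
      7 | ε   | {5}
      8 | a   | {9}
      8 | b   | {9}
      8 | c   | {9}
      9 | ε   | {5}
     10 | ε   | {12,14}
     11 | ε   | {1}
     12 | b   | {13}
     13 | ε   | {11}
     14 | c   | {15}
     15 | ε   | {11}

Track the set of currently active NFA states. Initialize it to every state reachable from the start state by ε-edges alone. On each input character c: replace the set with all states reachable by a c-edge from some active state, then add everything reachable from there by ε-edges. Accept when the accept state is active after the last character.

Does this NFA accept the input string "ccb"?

S₀ = ε-closure({0}) = {0,1,2}
'c' @ 1: {3,4,6,8}
'c' @ 2: {5,7,9,10,12,14}
'b' @ 3: {1,11,13}  [accepting]
end set {1,11,13} — state 1 in

Answer: ACCEPT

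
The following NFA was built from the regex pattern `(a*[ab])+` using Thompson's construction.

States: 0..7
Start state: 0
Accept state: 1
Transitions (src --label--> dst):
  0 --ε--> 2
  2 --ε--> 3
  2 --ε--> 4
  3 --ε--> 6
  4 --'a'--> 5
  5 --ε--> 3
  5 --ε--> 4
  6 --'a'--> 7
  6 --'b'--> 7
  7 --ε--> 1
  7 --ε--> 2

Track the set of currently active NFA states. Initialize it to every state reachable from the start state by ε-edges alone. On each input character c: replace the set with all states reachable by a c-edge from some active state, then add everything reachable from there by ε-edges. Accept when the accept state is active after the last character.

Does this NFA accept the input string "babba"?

S₀ = ε-closure({0}) = {0,2,3,4,6}
'b' @ 1: {1,2,3,4,6,7}  (accept∈set)
'a' @ 2: {1,2,3,4,5,6,7}  (accept∈set)
'b' @ 3: {1,2,3,4,6,7}  (accept∈set)
'b' @ 4: {1,2,3,4,6,7}  (accept∈set)
'a' @ 5: {1,2,3,4,5,6,7}  (accept∈set)
after full input: {1,2,3,4,5,6,7}  (accept=1 in)

Answer: ACCEPT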